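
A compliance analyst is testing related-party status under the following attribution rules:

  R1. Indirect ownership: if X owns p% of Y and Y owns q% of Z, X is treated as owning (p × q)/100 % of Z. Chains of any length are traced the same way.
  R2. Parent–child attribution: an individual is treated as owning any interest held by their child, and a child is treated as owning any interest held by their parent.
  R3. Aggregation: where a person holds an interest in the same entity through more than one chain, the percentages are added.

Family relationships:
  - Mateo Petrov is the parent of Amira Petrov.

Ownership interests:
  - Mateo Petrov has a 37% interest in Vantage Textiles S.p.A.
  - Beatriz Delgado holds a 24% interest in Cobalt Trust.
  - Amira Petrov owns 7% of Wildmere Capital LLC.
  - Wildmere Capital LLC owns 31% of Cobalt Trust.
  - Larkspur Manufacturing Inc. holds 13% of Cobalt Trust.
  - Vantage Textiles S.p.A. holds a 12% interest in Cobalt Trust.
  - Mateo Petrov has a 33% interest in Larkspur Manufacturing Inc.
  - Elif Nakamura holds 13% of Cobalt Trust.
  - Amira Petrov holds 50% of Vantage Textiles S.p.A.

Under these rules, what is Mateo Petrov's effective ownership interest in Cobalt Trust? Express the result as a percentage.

By parent–child attribution (R2), Mateo Petrov is treated as also owning Amira Petrov's interest in Vantage Textiles S.p.A, giving 37% + 50% = 87%.
By parent–child attribution (R2), Mateo Petrov is treated as owning Amira Petrov's 7% interest in Wildmere Capital LLC.
Chain via Vantage Textiles S.p.A. (R1): 87% × 12% = 10.44% of Cobalt Trust.
Chain via Larkspur Manufacturing Inc. (R1): 33% × 13% = 4.29% of Cobalt Trust.
Chain via Wildmere Capital LLC (R1): 7% × 31% = 2.17% of Cobalt Trust.
Aggregating (R3): 10.44% + 4.29% + 2.17% = 16.9%.

16.9%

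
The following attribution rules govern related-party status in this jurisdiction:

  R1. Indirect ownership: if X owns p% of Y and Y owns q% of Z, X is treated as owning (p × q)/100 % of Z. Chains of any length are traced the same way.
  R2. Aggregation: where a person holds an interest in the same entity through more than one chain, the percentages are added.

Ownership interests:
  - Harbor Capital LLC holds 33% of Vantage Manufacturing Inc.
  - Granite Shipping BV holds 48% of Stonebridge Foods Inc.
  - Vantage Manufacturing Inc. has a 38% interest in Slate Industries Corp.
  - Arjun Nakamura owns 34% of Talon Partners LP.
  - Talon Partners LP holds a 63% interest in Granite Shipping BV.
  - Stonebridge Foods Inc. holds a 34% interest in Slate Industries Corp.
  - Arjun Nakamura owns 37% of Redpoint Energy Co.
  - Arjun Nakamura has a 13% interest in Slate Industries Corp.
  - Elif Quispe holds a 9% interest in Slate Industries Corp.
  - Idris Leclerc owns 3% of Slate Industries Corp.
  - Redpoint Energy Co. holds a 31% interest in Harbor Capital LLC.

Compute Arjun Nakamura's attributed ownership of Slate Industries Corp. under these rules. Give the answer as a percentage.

17.934082%

Chain via Redpoint Energy Co. → Harbor Capital LLC → Vantage Manufacturing Inc. (R1): 37% × 31% × 33% × 38% = 1.438338% of Slate Industries Corp.
Chain via Talon Partners LP → Granite Shipping BV → Stonebridge Foods Inc. (R1): 34% × 63% × 48% × 34% = 3.495744% of Slate Industries Corp.
Direct interest in Slate Industries Corp: 13%.
Aggregating (R2): 1.438338% + 3.495744% + 13% = 17.934082%.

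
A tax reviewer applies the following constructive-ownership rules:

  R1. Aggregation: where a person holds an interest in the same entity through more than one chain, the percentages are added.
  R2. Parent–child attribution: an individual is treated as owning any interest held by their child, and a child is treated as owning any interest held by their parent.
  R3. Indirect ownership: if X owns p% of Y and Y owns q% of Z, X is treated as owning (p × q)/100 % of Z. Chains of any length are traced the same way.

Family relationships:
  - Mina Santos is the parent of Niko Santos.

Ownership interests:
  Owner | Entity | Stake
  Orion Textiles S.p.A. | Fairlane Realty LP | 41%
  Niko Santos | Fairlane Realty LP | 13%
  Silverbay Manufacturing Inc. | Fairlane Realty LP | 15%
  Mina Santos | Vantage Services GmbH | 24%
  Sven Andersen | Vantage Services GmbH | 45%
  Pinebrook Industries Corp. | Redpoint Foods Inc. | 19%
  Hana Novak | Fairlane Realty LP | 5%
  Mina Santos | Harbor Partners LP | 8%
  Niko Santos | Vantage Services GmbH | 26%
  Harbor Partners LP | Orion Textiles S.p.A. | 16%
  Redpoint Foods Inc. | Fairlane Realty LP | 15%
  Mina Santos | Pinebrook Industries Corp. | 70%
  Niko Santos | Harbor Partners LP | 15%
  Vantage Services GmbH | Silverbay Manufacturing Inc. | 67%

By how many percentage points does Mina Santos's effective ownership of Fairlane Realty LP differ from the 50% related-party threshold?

By parent–child attribution (R2), Mina Santos is treated as also owning Niko Santos's interest in Vantage Services GmbH, giving 24% + 26% = 50%.
By parent–child attribution (R2), Mina Santos is treated as also owning Niko Santos's interest in Harbor Partners LP, giving 8% + 15% = 23%.
By parent–child attribution (R2), Mina Santos is treated as owning Niko Santos's 13% interest in Fairlane Realty LP.
Chain via Vantage Services GmbH → Silverbay Manufacturing Inc. (R3): 50% × 67% × 15% = 5.025% of Fairlane Realty LP.
Chain via Harbor Partners LP → Orion Textiles S.p.A. (R3): 23% × 16% × 41% = 1.5088% of Fairlane Realty LP.
Chain via Pinebrook Industries Corp. → Redpoint Foods Inc. (R3): 70% × 19% × 15% = 1.995% of Fairlane Realty LP.
Direct interest in Fairlane Realty LP: 13%.
Aggregating (R1): 5.025% + 1.5088% + 1.995% + 13% = 21.5288%.
21.5288% falls short of the 50% threshold by 28.4712 percentage points.

28.4712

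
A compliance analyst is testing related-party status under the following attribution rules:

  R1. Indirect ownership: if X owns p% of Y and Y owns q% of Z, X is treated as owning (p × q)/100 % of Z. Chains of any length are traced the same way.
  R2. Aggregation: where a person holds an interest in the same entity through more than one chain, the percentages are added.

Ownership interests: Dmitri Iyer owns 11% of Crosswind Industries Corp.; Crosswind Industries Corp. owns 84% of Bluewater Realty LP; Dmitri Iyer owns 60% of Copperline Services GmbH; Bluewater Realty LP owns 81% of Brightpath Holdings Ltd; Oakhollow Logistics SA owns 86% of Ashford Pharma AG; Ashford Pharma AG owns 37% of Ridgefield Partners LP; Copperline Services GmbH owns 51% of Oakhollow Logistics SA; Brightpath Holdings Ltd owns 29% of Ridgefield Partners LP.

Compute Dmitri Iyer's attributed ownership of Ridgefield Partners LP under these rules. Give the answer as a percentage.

11.907396%

Chain via Copperline Services GmbH → Oakhollow Logistics SA → Ashford Pharma AG (R1): 60% × 51% × 86% × 37% = 9.73692% of Ridgefield Partners LP.
Chain via Crosswind Industries Corp. → Bluewater Realty LP → Brightpath Holdings Ltd (R1): 11% × 84% × 81% × 29% = 2.170476% of Ridgefield Partners LP.
Aggregating (R2): 9.73692% + 2.170476% = 11.907396%.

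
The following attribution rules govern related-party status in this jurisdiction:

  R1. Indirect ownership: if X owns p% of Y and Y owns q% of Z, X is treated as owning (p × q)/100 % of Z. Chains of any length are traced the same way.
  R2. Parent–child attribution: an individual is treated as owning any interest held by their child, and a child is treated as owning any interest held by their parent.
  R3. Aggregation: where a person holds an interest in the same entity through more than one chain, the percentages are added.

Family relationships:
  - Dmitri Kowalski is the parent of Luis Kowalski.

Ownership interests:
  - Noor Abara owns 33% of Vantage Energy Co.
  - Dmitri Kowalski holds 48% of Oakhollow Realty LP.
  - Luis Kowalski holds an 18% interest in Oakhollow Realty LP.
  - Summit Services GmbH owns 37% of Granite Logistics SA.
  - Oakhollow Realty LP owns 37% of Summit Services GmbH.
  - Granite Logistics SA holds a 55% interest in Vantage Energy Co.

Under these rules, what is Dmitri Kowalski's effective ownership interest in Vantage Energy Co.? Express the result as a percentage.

By parent–child attribution (R2), Dmitri Kowalski is treated as also owning Luis Kowalski's interest in Oakhollow Realty LP, giving 48% + 18% = 66%.
Chain via Oakhollow Realty LP → Summit Services GmbH → Granite Logistics SA (R1): 66% × 37% × 37% × 55% = 4.96947% of Vantage Energy Co.

4.96947%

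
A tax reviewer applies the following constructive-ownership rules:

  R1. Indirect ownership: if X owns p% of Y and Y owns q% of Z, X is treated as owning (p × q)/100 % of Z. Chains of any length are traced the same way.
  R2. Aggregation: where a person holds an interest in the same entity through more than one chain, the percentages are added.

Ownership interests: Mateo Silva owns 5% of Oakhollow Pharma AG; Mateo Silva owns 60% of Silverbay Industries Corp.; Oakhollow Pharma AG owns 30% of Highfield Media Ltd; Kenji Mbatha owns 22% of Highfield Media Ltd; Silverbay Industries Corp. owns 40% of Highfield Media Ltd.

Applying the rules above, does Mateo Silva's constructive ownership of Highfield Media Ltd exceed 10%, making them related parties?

Yes

Chain via Silverbay Industries Corp. (R1): 60% × 40% = 24% of Highfield Media Ltd.
Chain via Oakhollow Pharma AG (R1): 5% × 30% = 1.5% of Highfield Media Ltd.
Aggregating (R2): 24% + 1.5% = 25.5%.
25.5% exceeds the 10% threshold, so Mateo is a related party to Highfield Media Ltd.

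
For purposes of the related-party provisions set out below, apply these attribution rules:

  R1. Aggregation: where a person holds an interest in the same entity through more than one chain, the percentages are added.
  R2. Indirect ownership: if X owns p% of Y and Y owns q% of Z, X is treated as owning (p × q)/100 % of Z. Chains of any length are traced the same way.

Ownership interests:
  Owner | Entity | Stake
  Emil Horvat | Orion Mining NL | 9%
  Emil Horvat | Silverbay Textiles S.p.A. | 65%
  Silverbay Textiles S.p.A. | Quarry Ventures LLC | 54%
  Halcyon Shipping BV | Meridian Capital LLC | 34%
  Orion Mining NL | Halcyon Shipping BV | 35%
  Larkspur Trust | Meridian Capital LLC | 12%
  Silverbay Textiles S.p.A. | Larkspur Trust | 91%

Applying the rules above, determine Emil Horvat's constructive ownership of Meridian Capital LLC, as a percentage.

Chain via Orion Mining NL → Halcyon Shipping BV (R2): 9% × 35% × 34% = 1.071% of Meridian Capital LLC.
Chain via Silverbay Textiles S.p.A. → Larkspur Trust (R2): 65% × 91% × 12% = 7.098% of Meridian Capital LLC.
Aggregating (R1): 1.071% + 7.098% = 8.169%.

8.169%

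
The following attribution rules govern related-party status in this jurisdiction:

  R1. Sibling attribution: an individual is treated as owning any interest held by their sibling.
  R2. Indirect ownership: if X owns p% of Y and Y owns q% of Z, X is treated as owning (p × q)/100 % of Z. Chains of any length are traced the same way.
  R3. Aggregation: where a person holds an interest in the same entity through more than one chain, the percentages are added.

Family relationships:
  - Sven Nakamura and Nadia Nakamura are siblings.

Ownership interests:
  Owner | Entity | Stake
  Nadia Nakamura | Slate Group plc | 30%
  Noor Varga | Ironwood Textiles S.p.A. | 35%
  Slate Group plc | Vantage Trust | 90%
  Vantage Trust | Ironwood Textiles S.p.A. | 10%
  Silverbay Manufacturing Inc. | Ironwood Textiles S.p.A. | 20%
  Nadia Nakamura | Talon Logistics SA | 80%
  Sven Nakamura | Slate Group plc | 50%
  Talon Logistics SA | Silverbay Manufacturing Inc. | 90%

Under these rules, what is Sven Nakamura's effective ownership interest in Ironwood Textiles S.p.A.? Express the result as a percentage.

21.6%

By sibling attribution (R1), Sven Nakamura is treated as also owning Nadia Nakamura's interest in Slate Group plc, giving 50% + 30% = 80%.
By sibling attribution (R1), Sven Nakamura is treated as owning Nadia Nakamura's 80% interest in Talon Logistics SA.
Chain via Slate Group plc → Vantage Trust (R2): 80% × 90% × 10% = 7.2% of Ironwood Textiles S.p.A.
Chain via Talon Logistics SA → Silverbay Manufacturing Inc. (R2): 80% × 90% × 20% = 14.4% of Ironwood Textiles S.p.A.
Aggregating (R3): 7.2% + 14.4% = 21.6%.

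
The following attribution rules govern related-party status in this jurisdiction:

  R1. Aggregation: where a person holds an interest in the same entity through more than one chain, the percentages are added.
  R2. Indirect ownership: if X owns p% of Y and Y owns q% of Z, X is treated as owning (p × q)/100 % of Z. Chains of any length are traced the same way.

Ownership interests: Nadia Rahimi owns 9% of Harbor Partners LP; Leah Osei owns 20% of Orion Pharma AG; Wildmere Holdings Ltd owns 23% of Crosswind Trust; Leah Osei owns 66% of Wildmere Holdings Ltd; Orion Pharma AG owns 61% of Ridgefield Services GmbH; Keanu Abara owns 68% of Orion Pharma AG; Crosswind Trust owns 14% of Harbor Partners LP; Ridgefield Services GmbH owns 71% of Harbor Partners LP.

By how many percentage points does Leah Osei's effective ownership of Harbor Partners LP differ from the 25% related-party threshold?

Chain via Orion Pharma AG → Ridgefield Services GmbH (R2): 20% × 61% × 71% = 8.662% of Harbor Partners LP.
Chain via Wildmere Holdings Ltd → Crosswind Trust (R2): 66% × 23% × 14% = 2.1252% of Harbor Partners LP.
Aggregating (R1): 8.662% + 2.1252% = 10.7872%.
10.7872% falls short of the 25% threshold by 14.2128 percentage points.

14.2128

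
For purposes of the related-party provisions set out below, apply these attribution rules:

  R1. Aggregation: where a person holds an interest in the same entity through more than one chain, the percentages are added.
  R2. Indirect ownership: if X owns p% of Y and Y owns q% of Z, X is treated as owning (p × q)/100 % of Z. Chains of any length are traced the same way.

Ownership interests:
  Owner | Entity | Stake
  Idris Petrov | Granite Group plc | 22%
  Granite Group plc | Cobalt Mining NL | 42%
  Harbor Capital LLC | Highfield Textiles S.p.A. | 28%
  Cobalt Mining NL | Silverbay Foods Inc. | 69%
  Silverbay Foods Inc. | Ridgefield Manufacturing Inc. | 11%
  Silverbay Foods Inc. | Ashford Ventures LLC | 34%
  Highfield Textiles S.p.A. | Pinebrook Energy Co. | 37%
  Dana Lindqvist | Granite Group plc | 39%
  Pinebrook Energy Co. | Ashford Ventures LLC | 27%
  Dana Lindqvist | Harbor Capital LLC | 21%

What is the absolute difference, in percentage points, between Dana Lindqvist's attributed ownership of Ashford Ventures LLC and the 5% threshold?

Chain via Harbor Capital LLC → Highfield Textiles S.p.A. → Pinebrook Energy Co. (R2): 21% × 28% × 37% × 27% = 0.587412% of Ashford Ventures LLC.
Chain via Granite Group plc → Cobalt Mining NL → Silverbay Foods Inc. (R2): 39% × 42% × 69% × 34% = 3.842748% of Ashford Ventures LLC.
Aggregating (R1): 0.587412% + 3.842748% = 4.43016%.
4.43016% falls short of the 5% threshold by 0.56984 percentage points.

0.56984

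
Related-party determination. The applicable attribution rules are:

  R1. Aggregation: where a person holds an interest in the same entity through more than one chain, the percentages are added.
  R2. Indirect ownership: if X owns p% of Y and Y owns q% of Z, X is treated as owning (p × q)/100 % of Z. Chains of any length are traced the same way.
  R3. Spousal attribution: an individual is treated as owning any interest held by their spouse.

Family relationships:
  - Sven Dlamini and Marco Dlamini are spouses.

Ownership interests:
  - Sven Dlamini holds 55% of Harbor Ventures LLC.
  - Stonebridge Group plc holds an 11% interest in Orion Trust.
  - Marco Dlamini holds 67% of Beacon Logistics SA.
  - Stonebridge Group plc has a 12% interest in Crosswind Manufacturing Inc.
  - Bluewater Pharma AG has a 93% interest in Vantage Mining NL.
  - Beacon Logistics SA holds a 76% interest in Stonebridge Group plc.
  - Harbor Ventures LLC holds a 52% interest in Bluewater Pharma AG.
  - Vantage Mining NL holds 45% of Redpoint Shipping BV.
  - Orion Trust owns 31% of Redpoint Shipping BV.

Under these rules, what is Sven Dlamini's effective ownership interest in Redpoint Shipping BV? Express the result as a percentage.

By spousal attribution (R3), Sven Dlamini is treated as owning Marco Dlamini's 67% interest in Beacon Logistics SA.
Chain via Harbor Ventures LLC → Bluewater Pharma AG → Vantage Mining NL (R2): 55% × 52% × 93% × 45% = 11.9691% of Redpoint Shipping BV.
Chain via Beacon Logistics SA → Stonebridge Group plc → Orion Trust (R2): 67% × 76% × 11% × 31% = 1.736372% of Redpoint Shipping BV.
Aggregating (R1): 11.9691% + 1.736372% = 13.705472%.

13.705472%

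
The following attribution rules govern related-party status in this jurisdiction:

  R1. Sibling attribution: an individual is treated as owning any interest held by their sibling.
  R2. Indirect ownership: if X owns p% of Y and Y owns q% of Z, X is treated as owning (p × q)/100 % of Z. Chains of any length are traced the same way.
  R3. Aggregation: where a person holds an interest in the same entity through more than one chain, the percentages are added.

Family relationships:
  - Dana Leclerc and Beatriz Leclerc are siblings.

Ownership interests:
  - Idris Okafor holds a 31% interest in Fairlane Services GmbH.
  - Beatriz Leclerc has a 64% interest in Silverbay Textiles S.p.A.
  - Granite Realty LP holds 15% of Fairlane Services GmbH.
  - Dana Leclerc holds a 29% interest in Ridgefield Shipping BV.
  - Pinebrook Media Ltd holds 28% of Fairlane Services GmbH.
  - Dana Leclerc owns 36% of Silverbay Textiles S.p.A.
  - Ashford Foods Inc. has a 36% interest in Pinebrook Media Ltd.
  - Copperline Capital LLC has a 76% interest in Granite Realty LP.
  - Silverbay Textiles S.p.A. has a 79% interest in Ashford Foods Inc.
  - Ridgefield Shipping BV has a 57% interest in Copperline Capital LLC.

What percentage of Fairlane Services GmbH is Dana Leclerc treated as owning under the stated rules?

By sibling attribution (R1), Dana Leclerc is treated as also owning Beatriz Leclerc's interest in Silverbay Textiles S.p.A, giving 36% + 64% = 100%.
Chain via Ridgefield Shipping BV → Copperline Capital LLC → Granite Realty LP (R2): 29% × 57% × 76% × 15% = 1.88442% of Fairlane Services GmbH.
Chain via Silverbay Textiles S.p.A. → Ashford Foods Inc. → Pinebrook Media Ltd (R2): 100% × 79% × 36% × 28% = 7.9632% of Fairlane Services GmbH.
Aggregating (R3): 1.88442% + 7.9632% = 9.84762%.

9.84762%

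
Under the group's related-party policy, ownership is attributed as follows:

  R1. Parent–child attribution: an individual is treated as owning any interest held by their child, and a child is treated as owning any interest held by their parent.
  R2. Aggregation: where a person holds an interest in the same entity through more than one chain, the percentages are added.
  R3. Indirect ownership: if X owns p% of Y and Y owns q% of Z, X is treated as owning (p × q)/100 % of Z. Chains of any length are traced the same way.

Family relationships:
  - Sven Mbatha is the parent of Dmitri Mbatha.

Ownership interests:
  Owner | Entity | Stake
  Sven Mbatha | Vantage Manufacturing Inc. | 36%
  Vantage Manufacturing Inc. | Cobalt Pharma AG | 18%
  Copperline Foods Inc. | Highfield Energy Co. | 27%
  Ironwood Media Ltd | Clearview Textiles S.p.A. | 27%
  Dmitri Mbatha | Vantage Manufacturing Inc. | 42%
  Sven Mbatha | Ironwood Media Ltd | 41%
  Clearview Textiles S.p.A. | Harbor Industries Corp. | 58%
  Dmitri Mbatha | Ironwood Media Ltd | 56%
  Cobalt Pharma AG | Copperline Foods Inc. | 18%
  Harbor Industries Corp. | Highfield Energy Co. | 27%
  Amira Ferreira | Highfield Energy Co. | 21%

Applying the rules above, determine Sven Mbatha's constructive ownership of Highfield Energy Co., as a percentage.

By parent–child attribution (R1), Sven Mbatha is treated as also owning Dmitri Mbatha's interest in Vantage Manufacturing Inc, giving 36% + 42% = 78%.
By parent–child attribution (R1), Sven Mbatha is treated as also owning Dmitri Mbatha's interest in Ironwood Media Ltd, giving 41% + 56% = 97%.
Chain via Vantage Manufacturing Inc. → Cobalt Pharma AG → Copperline Foods Inc. (R3): 78% × 18% × 18% × 27% = 0.682344% of Highfield Energy Co.
Chain via Ironwood Media Ltd → Clearview Textiles S.p.A. → Harbor Industries Corp. (R3): 97% × 27% × 58% × 27% = 4.101354% of Highfield Energy Co.
Aggregating (R2): 0.682344% + 4.101354% = 4.783698%.

4.783698%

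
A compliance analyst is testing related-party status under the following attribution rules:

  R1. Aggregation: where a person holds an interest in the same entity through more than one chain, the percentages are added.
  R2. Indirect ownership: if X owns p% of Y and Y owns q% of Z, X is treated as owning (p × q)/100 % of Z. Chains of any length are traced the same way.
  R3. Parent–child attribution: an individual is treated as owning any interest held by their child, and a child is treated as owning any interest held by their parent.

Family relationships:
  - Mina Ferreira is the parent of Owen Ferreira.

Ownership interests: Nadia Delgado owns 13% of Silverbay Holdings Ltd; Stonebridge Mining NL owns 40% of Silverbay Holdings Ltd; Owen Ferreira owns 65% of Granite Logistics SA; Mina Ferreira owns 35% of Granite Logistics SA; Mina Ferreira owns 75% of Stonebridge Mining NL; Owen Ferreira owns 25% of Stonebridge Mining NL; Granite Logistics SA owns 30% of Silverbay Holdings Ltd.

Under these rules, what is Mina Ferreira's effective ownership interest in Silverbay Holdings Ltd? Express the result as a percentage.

By parent–child attribution (R3), Mina Ferreira is treated as also owning Owen Ferreira's interest in Granite Logistics SA, giving 35% + 65% = 100%.
By parent–child attribution (R3), Mina Ferreira is treated as also owning Owen Ferreira's interest in Stonebridge Mining NL, giving 75% + 25% = 100%.
Chain via Granite Logistics SA (R2): 100% × 30% = 30% of Silverbay Holdings Ltd.
Chain via Stonebridge Mining NL (R2): 100% × 40% = 40% of Silverbay Holdings Ltd.
Aggregating (R1): 30% + 40% = 70%.

70%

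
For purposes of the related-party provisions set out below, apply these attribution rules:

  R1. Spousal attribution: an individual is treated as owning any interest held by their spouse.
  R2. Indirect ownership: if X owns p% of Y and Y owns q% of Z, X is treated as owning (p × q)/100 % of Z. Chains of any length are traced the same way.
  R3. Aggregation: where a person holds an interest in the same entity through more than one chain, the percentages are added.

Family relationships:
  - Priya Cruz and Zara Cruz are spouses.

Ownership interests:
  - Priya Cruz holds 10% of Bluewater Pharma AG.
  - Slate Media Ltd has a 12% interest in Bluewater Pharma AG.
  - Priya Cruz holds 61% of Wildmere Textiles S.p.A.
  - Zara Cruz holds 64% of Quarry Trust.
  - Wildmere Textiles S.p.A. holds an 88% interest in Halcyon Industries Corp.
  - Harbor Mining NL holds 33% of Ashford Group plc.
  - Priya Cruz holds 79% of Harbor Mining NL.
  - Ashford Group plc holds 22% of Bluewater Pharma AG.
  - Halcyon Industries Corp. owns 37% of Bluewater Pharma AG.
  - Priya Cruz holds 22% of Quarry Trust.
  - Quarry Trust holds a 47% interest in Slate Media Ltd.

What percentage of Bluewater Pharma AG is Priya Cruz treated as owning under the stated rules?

By spousal attribution (R1), Priya Cruz is treated as also owning Zara Cruz's interest in Quarry Trust, giving 22% + 64% = 86%.
Chain via Quarry Trust → Slate Media Ltd (R2): 86% × 47% × 12% = 4.8504% of Bluewater Pharma AG.
Chain via Wildmere Textiles S.p.A. → Halcyon Industries Corp. (R2): 61% × 88% × 37% = 19.8616% of Bluewater Pharma AG.
Chain via Harbor Mining NL → Ashford Group plc (R2): 79% × 33% × 22% = 5.7354% of Bluewater Pharma AG.
Direct interest in Bluewater Pharma AG: 10%.
Aggregating (R3): 4.8504% + 19.8616% + 5.7354% + 10% = 40.4474%.

40.4474%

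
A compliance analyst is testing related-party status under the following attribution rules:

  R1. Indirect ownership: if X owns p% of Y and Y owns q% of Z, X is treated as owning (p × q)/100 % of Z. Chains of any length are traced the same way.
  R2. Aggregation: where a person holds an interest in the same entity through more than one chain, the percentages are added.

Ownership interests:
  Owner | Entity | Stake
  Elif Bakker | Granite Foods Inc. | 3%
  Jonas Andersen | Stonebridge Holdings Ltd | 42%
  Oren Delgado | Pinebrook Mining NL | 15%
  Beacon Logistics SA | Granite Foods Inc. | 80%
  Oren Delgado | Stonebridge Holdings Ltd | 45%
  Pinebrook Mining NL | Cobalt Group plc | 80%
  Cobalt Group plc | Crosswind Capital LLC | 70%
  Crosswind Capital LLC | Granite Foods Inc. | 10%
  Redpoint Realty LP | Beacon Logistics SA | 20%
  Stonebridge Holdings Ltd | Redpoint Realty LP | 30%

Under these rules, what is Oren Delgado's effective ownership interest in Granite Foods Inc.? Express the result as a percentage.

3%

Chain via Pinebrook Mining NL → Cobalt Group plc → Crosswind Capital LLC (R1): 15% × 80% × 70% × 10% = 0.84% of Granite Foods Inc.
Chain via Stonebridge Holdings Ltd → Redpoint Realty LP → Beacon Logistics SA (R1): 45% × 30% × 20% × 80% = 2.16% of Granite Foods Inc.
Aggregating (R2): 0.84% + 2.16% = 3%.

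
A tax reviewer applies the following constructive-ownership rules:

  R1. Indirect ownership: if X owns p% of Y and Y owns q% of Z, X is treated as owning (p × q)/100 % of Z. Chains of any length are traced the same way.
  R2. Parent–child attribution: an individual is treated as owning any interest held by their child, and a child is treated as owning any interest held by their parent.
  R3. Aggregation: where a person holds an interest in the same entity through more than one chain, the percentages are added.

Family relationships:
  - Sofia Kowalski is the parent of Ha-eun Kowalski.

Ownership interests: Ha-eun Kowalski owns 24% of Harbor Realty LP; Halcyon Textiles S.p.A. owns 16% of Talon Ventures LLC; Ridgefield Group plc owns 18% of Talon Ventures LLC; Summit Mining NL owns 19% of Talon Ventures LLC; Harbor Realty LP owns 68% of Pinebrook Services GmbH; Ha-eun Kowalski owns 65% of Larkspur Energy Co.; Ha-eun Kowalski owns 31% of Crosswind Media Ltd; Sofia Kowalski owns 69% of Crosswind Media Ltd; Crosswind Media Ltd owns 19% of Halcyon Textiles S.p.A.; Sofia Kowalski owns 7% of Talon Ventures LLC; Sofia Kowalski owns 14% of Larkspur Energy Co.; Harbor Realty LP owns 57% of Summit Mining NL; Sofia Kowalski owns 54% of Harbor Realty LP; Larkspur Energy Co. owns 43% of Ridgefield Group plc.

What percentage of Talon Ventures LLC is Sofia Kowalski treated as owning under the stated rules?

24.602%

By parent–child attribution (R2), Sofia Kowalski is treated as also owning Ha-eun Kowalski's interest in Larkspur Energy Co, giving 14% + 65% = 79%.
By parent–child attribution (R2), Sofia Kowalski is treated as also owning Ha-eun Kowalski's interest in Harbor Realty LP, giving 54% + 24% = 78%.
By parent–child attribution (R2), Sofia Kowalski is treated as also owning Ha-eun Kowalski's interest in Crosswind Media Ltd, giving 69% + 31% = 100%.
Chain via Larkspur Energy Co. → Ridgefield Group plc (R1): 79% × 43% × 18% = 6.1146% of Talon Ventures LLC.
Chain via Harbor Realty LP → Summit Mining NL (R1): 78% × 57% × 19% = 8.4474% of Talon Ventures LLC.
Chain via Crosswind Media Ltd → Halcyon Textiles S.p.A. (R1): 100% × 19% × 16% = 3.04% of Talon Ventures LLC.
Direct interest in Talon Ventures LLC: 7%.
Aggregating (R3): 6.1146% + 8.4474% + 3.04% + 7% = 24.602%.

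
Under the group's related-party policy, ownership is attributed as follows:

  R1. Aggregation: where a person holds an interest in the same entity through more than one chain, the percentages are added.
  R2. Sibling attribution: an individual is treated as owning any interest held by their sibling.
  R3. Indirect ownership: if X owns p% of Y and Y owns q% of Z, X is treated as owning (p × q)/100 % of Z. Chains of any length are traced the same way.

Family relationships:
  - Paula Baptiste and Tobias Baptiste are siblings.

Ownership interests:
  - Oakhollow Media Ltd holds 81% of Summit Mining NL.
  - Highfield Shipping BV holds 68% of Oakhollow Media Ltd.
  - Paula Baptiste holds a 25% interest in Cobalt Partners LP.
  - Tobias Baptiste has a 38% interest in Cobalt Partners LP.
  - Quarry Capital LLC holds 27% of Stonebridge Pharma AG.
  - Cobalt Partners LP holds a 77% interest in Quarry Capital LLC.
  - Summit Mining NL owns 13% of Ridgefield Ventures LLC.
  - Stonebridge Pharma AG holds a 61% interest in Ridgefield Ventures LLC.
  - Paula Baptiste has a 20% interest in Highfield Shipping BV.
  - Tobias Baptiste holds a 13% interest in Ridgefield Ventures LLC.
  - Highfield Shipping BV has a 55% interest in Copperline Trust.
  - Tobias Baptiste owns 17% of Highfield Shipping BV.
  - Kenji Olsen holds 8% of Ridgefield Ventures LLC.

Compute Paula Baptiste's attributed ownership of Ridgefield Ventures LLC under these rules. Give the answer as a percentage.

By sibling attribution (R2), Paula Baptiste is treated as also owning Tobias Baptiste's interest in Cobalt Partners LP, giving 25% + 38% = 63%.
By sibling attribution (R2), Paula Baptiste is treated as also owning Tobias Baptiste's interest in Highfield Shipping BV, giving 20% + 17% = 37%.
By sibling attribution (R2), Paula Baptiste is treated as owning Tobias Baptiste's 13% interest in Ridgefield Ventures LLC.
Chain via Cobalt Partners LP → Quarry Capital LLC → Stonebridge Pharma AG (R3): 63% × 77% × 27% × 61% = 7.989597% of Ridgefield Ventures LLC.
Chain via Highfield Shipping BV → Oakhollow Media Ltd → Summit Mining NL (R3): 37% × 68% × 81% × 13% = 2.649348% of Ridgefield Ventures LLC.
Direct interest in Ridgefield Ventures LLC: 13%.
Aggregating (R1): 7.989597% + 2.649348% + 13% = 23.638945%.

23.638945%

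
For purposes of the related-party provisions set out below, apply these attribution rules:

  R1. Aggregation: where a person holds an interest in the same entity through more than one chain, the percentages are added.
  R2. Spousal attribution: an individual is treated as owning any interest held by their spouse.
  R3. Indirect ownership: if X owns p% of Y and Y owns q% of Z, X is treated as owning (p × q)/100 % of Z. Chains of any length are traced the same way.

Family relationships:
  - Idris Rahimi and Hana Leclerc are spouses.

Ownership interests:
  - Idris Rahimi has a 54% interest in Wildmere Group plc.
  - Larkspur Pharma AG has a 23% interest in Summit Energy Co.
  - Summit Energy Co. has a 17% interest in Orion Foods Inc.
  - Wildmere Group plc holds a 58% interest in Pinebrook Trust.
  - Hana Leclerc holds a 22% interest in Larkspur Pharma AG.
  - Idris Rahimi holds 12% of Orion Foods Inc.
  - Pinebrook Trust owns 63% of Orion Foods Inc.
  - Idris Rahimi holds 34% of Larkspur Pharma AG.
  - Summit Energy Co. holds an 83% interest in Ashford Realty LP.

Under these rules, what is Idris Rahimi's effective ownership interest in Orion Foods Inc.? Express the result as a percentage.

By spousal attribution (R2), Idris Rahimi is treated as also owning Hana Leclerc's interest in Larkspur Pharma AG, giving 34% + 22% = 56%.
Chain via Wildmere Group plc → Pinebrook Trust (R3): 54% × 58% × 63% = 19.7316% of Orion Foods Inc.
Chain via Larkspur Pharma AG → Summit Energy Co. (R3): 56% × 23% × 17% = 2.1896% of Orion Foods Inc.
Direct interest in Orion Foods Inc: 12%.
Aggregating (R1): 19.7316% + 2.1896% + 12% = 33.9212%.

33.9212%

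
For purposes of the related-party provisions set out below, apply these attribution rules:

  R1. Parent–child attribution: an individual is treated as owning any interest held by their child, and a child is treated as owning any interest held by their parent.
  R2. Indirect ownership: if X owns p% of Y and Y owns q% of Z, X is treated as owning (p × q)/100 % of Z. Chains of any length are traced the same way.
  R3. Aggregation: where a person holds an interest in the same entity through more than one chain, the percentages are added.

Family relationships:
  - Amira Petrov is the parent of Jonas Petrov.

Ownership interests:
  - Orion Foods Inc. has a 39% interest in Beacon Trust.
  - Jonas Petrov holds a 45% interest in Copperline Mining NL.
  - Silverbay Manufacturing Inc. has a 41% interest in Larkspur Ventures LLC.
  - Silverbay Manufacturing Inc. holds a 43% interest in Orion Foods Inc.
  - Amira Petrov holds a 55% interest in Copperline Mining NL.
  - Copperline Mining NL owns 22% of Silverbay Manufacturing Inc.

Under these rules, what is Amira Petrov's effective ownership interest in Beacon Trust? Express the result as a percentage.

By parent–child attribution (R1), Amira Petrov is treated as also owning Jonas Petrov's interest in Copperline Mining NL, giving 55% + 45% = 100%.
Chain via Copperline Mining NL → Silverbay Manufacturing Inc. → Orion Foods Inc. (R2): 100% × 22% × 43% × 39% = 3.6894% of Beacon Trust.

3.6894%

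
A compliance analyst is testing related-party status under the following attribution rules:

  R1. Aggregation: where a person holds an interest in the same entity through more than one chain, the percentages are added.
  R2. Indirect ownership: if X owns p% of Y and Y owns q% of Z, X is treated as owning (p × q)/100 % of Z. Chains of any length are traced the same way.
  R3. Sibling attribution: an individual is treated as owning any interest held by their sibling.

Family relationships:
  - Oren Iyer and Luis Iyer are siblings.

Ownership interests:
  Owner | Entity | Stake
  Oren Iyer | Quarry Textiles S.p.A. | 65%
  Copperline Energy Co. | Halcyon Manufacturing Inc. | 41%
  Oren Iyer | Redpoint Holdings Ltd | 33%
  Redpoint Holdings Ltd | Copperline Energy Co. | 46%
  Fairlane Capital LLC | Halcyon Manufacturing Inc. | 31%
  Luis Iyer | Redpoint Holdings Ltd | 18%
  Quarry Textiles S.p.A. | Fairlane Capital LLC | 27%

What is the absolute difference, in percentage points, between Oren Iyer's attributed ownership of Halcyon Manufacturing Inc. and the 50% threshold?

34.9409

By sibling attribution (R3), Oren Iyer is treated as also owning Luis Iyer's interest in Redpoint Holdings Ltd, giving 33% + 18% = 51%.
Chain via Redpoint Holdings Ltd → Copperline Energy Co. (R2): 51% × 46% × 41% = 9.6186% of Halcyon Manufacturing Inc.
Chain via Quarry Textiles S.p.A. → Fairlane Capital LLC (R2): 65% × 27% × 31% = 5.4405% of Halcyon Manufacturing Inc.
Aggregating (R1): 9.6186% + 5.4405% = 15.0591%.
15.0591% falls short of the 50% threshold by 34.9409 percentage points.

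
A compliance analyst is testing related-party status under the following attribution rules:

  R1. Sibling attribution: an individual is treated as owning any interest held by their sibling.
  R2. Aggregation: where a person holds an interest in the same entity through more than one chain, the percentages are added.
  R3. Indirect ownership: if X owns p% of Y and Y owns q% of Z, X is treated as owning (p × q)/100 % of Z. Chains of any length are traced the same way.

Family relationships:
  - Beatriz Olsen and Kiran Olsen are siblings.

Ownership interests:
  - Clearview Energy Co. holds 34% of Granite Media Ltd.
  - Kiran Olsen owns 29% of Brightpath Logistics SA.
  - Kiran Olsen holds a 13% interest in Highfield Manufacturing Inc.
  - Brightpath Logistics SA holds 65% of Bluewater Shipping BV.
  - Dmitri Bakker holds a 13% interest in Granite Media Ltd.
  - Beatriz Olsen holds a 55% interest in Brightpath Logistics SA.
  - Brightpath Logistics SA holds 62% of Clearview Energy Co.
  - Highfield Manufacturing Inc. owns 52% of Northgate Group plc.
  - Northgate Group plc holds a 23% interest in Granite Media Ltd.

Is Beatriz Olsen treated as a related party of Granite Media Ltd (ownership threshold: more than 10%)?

By sibling attribution (R1), Beatriz Olsen is treated as also owning Kiran Olsen's interest in Brightpath Logistics SA, giving 55% + 29% = 84%.
By sibling attribution (R1), Beatriz Olsen is treated as owning Kiran Olsen's 13% interest in Highfield Manufacturing Inc.
Chain via Brightpath Logistics SA → Clearview Energy Co. (R3): 84% × 62% × 34% = 17.7072% of Granite Media Ltd.
Chain via Highfield Manufacturing Inc. → Northgate Group plc (R3): 13% × 52% × 23% = 1.5548% of Granite Media Ltd.
Aggregating (R2): 17.7072% + 1.5548% = 19.262%.
19.262% exceeds the 10% threshold, so Beatriz is a related party to Granite Media Ltd.

Yes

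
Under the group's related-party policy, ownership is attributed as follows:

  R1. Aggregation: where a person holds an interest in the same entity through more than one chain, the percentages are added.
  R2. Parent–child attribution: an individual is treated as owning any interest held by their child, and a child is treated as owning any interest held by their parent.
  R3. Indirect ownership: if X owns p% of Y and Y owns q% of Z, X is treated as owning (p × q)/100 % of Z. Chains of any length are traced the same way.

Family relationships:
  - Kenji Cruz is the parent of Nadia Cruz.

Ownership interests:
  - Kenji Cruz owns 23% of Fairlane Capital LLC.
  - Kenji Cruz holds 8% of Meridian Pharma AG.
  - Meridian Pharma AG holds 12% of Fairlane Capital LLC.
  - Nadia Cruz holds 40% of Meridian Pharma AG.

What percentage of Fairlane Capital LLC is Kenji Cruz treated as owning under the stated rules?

By parent–child attribution (R2), Kenji Cruz is treated as also owning Nadia Cruz's interest in Meridian Pharma AG, giving 8% + 40% = 48%.
Chain via Meridian Pharma AG (R3): 48% × 12% = 5.76% of Fairlane Capital LLC.
Direct interest in Fairlane Capital LLC: 23%.
Aggregating (R1): 5.76% + 23% = 28.76%.

28.76%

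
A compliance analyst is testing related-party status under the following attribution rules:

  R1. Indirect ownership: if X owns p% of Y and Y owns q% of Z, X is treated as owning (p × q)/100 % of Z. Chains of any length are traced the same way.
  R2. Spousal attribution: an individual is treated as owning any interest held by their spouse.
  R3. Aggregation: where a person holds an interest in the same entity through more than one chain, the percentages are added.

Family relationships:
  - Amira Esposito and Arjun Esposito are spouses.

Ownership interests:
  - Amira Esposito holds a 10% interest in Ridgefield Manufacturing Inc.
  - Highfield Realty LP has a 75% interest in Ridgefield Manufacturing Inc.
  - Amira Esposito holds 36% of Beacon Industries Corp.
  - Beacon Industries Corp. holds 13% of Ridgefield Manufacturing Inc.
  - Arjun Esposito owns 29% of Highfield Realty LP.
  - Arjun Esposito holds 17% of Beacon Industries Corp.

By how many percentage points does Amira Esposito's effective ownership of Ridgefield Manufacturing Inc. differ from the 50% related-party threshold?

11.36

By spousal attribution (R2), Amira Esposito is treated as also owning Arjun Esposito's interest in Beacon Industries Corp, giving 36% + 17% = 53%.
By spousal attribution (R2), Amira Esposito is treated as owning Arjun Esposito's 29% interest in Highfield Realty LP.
Chain via Beacon Industries Corp. (R1): 53% × 13% = 6.89% of Ridgefield Manufacturing Inc.
Direct interest in Ridgefield Manufacturing Inc: 10%.
Chain via Highfield Realty LP (R1): 29% × 75% = 21.75% of Ridgefield Manufacturing Inc.
Aggregating (R3): 6.89% + 10% + 21.75% = 38.64%.
38.64% falls short of the 50% threshold by 11.36 percentage points.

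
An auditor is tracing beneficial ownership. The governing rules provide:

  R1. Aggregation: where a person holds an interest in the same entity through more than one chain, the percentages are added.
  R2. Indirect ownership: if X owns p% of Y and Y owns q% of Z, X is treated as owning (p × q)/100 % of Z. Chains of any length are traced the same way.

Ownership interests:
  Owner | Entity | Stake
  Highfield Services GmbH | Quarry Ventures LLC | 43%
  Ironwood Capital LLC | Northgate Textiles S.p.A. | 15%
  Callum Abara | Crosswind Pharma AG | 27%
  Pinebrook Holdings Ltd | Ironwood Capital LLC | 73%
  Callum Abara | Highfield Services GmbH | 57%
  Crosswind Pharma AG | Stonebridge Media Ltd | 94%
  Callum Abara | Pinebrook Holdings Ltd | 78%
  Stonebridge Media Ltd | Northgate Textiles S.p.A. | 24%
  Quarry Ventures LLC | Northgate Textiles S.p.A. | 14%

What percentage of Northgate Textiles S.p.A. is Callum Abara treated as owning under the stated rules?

18.0636%

Chain via Highfield Services GmbH → Quarry Ventures LLC (R2): 57% × 43% × 14% = 3.4314% of Northgate Textiles S.p.A.
Chain via Crosswind Pharma AG → Stonebridge Media Ltd (R2): 27% × 94% × 24% = 6.0912% of Northgate Textiles S.p.A.
Chain via Pinebrook Holdings Ltd → Ironwood Capital LLC (R2): 78% × 73% × 15% = 8.541% of Northgate Textiles S.p.A.
Aggregating (R1): 3.4314% + 6.0912% + 8.541% = 18.0636%.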